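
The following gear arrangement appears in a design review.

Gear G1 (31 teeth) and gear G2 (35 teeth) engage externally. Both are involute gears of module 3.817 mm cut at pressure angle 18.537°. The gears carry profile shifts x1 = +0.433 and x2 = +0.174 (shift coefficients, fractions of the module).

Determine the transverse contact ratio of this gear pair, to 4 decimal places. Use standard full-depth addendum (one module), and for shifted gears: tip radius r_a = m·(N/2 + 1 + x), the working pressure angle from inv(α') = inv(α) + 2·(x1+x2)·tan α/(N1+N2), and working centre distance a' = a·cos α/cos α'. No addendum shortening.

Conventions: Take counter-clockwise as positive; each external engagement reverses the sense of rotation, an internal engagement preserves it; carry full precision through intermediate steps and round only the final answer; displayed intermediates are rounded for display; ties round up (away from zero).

1.6197

single-mesh involute tooth geometry (31T engaging 35T at module 3.817)
base radii: r_b1 = 56.094012, r_b2 = 63.331949
tip radii: r_a1 = 64.633261, r_a2 = 71.278658
inv(α') = inv(18.537°) + 2·(+0.433+0.174)·tan α/(31+35) = 0.01794960  ⇒  α' = 21.23230°
a' = a·cos α / cos α' = 125.9610·cos 18.537°/cos 21.23230° = 128.122977
action lengths: √(r_a1²−r_b1²) = 32.107947, √(r_a2²−r_b2²) = 32.706442
base pitch p_b = π·m·cos α = 11.369325
CR = (32.107947 + 32.706442 − 128.122977·sin 21.23230°)/11.369325 = 1.619677
contact ratio ≈ 1.6197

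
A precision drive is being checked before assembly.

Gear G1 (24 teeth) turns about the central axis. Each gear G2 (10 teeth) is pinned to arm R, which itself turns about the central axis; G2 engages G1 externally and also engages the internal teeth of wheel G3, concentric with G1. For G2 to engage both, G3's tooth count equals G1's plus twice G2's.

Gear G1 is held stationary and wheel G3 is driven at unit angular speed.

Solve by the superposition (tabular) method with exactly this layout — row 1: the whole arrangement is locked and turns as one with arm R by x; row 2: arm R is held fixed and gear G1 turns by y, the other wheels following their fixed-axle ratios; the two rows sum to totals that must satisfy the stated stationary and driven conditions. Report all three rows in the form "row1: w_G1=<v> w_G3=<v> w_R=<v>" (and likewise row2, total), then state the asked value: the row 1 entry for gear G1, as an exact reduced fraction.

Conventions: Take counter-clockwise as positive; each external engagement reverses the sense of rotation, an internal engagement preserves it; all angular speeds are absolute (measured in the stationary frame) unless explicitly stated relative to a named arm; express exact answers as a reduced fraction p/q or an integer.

row1: w_G1=11/17 w_G3=11/17 w_R=11/17
row2: w_G1=-11/17 w_G3=6/17 w_R=0
total: w_G1=0 w_G3=1 w_R=11/17
asked value: 11/17

planetary set (24T centre, 10T on arm, 44T internal) — Willis relation
row 1 — lock + rotate with arm: ω_sun = ω_ring = ω_arm = x
row 2 — arm fixed, fixed-axis ratios: sun y, ring −(24/44)·y, arm 0
boundary: total ω_sun = x + y = 0 and total ω_ring = x − (24/44)·y = 1  ⇒  y = -11/17, x = 11/17
row 2 ring = −(24/44)·(-11/17) = 6/17
totals (row 1 + row 2): sun 11/17 + (-11/17) = 0, ring 11/17 + 6/17 = 1, arm 11/17 + 0 = 11/17
asked cell (row1, sun) = 11/17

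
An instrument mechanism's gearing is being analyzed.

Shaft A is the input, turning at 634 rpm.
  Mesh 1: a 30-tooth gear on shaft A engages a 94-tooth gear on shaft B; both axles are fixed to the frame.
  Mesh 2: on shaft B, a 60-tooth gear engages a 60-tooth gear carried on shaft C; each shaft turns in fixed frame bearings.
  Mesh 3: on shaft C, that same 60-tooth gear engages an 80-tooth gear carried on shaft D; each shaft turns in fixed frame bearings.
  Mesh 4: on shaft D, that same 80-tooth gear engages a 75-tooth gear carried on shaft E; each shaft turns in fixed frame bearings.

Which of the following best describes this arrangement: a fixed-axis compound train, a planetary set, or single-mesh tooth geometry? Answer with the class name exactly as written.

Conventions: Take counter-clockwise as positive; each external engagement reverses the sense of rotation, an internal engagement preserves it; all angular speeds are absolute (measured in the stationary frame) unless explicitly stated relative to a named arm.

recognized (5 fixed axles, 4 meshes): fixed-axis compound train
classification: fixed-axis compound train

fixed-axis compound train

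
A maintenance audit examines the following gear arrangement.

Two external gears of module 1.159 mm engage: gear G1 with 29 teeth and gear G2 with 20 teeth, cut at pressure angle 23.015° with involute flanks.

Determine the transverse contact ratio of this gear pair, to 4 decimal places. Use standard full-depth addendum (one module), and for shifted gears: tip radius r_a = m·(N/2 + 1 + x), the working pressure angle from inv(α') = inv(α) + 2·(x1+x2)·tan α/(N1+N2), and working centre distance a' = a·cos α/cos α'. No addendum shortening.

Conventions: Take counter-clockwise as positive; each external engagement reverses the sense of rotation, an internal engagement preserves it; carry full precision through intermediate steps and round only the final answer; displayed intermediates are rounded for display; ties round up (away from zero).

topology: single-mesh involute geometry — m = 1.159, 29T/20T pair
base radii: r_b1 = 15.467825, r_b2 = 10.667465
tip radii: r_a1 = 17.964500, r_a2 = 12.749000
no profile shift: α' = α, a' = a
action lengths: √(r_a1²−r_b1²) = 9.136173, √(r_a2²−r_b2²) = 6.981560
base pitch p_b = π·m·cos α = 3.351283
CR = (9.136173 + 6.981560 − 28.395500·sin 23.01500°)/3.351283 = 1.496706
contact ratio ≈ 1.4967

1.4967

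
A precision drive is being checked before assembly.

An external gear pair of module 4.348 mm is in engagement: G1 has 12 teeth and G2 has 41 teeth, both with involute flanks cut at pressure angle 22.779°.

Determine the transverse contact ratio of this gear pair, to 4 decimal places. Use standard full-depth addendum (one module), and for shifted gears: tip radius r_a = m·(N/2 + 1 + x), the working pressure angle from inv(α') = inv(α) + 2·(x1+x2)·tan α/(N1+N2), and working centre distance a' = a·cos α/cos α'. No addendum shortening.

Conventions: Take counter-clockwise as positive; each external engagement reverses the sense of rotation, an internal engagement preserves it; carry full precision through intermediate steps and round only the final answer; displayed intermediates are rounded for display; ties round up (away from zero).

1.4762

topology: single-mesh involute geometry — m = 4.348, 12T/41T pair
base radii: r_b1 = 24.053270, r_b2 = 82.182005
tip radii: r_a1 = 30.436000, r_a2 = 93.482000
no profile shift: α' = α, a' = a
action lengths: √(r_a1²−r_b1²) = 18.649137, √(r_a2²−r_b2²) = 44.553366
base pitch p_b = π·m·cos α = 12.594263
CR = (18.649137 + 44.553366 − 115.222000·sin 22.77900°)/12.594263 = 1.476158
contact ratio ≈ 1.4762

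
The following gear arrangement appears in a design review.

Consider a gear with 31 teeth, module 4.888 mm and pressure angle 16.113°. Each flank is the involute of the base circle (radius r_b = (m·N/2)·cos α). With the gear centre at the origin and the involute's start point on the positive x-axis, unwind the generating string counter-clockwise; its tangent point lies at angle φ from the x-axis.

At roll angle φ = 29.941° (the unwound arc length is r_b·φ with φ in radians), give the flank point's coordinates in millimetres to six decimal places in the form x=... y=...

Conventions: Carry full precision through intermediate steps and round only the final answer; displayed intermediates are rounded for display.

x=82.057812 y=3.368693

topology: single-mesh involute geometry — m = 4.888, N = 31
pitch radius r_p = m·N/2 = 4.888·31/2 = 75.764000
base radius r_b = r_p·cos α = 75.764000·cos 16.113° = 72.787703
roll angle φ = 29.941° = 0.52256903 rad
x = r_b·(cos φ + φ·sin φ) = 82.057812
y = r_b·(sin φ − φ·cos φ) = 3.368693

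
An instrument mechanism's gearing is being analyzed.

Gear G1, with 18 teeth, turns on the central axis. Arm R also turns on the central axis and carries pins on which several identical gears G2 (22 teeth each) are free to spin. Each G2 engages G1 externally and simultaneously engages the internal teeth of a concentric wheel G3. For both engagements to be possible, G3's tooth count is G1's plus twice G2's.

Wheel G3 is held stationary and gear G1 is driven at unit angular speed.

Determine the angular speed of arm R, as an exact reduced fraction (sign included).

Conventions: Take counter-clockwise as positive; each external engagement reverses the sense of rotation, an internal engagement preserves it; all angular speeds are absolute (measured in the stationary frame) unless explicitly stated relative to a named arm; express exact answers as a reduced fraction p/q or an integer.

topology: planetary set — G1 18T / G2 22T / G3 62T, arm = carrier (Willis)
ring teeth: 18 + 2·22 = 62
18(ω_sun−ω_arm) = −62(ω_ring−ω_arm),  ω_ring = 0, ω_sun = 1
18(1−ω_arm) = −62(0−ω_arm)  ⇒  80·ω_arm = 18  ⇒  ω_arm = 9/40
exact speed ratio = 9/40

9/40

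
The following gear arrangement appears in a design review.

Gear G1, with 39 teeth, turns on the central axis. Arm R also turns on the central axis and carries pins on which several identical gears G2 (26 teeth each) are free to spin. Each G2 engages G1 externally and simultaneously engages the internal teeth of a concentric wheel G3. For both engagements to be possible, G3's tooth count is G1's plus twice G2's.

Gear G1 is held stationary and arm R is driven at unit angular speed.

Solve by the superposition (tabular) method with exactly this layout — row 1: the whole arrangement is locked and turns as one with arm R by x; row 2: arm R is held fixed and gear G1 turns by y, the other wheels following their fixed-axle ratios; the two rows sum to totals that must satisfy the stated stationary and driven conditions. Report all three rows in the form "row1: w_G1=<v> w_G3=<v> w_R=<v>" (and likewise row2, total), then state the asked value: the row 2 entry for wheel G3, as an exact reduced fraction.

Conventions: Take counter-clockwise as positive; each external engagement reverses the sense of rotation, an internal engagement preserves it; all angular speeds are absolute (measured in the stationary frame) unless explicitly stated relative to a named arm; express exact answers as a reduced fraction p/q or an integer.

recognized (axles ride arm R): planetary set, 39/26/91 teeth
row 1: whole set turns with the arm by x
superposition row 2 [arm held]: sun y, ring −(39/91)·y, arm 0
boundary: total ω_sun = x + y = 0 and total ω_arm = x = 1  ⇒  y = -1, x = 1
row 2 ring = −(39/91)·(-1) = 3/7
totals (row 1 + row 2): sun 1 + (-1) = 0, ring 1 + 3/7 = 10/7, arm 1 + 0 = 1
asked cell (row2, ring) = 3/7

row1: w_G1=1 w_G3=1 w_R=1
row2: w_G1=-1 w_G3=3/7 w_R=0
total: w_G1=0 w_G3=10/7 w_R=1
asked value: 3/7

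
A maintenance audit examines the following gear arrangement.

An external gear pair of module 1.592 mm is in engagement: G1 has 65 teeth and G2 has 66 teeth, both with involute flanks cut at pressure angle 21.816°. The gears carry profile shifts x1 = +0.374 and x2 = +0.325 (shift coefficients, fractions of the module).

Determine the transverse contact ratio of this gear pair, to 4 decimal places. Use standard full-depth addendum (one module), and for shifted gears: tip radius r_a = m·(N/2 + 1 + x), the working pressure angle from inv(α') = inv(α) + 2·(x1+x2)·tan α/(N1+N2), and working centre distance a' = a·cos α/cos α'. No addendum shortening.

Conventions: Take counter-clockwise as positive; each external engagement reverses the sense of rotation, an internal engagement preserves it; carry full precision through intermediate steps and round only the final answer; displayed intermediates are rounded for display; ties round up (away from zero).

1.6340

class = single-mesh tooth geometry [involute pair 65T × 66T, m = 1.592]
base radii: r_b1 = 48.034489, r_b2 = 48.773481
tip radii: r_a1 = 53.927408, r_a2 = 54.645400
inv(α') = inv(21.816°) + 2·(+0.374+0.325)·tan α/(65+66) = 0.02380625  ⇒  α' = 23.23801°
a' = a·cos α / cos α' = 104.2760·cos 21.816°/cos 23.23801° = 105.355024
action lengths: √(r_a1²−r_b1²) = 24.512307, √(r_a2²−r_b2²) = 24.642793
base pitch p_b = π·m·cos α = 4.643225
CR = (24.512307 + 24.642793 − 105.355024·sin 23.23801°)/4.643225 = 1.634017
contact ratio ≈ 1.6340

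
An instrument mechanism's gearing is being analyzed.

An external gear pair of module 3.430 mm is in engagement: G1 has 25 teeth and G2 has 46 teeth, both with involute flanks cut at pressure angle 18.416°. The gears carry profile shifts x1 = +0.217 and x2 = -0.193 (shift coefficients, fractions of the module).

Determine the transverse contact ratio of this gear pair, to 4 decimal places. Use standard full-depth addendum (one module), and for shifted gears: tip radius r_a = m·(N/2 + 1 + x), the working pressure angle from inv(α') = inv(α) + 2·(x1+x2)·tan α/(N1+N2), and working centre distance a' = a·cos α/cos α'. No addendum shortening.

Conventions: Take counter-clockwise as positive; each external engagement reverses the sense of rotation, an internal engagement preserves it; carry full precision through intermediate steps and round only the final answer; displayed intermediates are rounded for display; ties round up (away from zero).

recognized (one external pair, fixed centres): single-mesh tooth geometry, m = 3.430, N1 = 25, N2 = 46
base radii: r_b1 = 40.679278, r_b2 = 74.849872
tip radii: r_a1 = 47.049310, r_a2 = 81.658010
inv(α') = inv(18.416°) + 2·(+0.217-0.193)·tan α/(25+46) = 0.01177118  ⇒  α' = 18.53155°
a' = a·cos α / cos α' = 121.7650·cos 18.416°/cos 18.53155° = 121.847071
action lengths: √(r_a1²−r_b1²) = 23.639668, √(r_a2²−r_b2²) = 32.642415
base pitch p_b = π·m·cos α = 10.223818
CR = (23.639668 + 32.642415 − 121.847071·sin 18.53155°)/10.223818 = 1.717148
contact ratio ≈ 1.7171

1.7171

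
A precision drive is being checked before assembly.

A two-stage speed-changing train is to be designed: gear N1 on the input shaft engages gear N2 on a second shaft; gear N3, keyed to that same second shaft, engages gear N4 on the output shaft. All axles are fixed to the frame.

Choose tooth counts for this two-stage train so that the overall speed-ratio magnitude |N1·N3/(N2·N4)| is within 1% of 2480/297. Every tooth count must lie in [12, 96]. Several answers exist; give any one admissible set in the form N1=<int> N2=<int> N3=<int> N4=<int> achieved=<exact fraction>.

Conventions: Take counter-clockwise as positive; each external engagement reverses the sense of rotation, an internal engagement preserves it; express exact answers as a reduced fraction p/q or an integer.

N1=62 N2=18 N3=80 N4=33 achieved=2480/297

design class (target 2480/297): fixed-axis compound train
target = 2480/297 in lowest terms: an exact hit needs N1·N3 = k·2480 and N2·N4 = k·297 for one integer k, every count in [12, 96]; additionally prefer no 1:1 stage (N1 ≠ N2, N3 ≠ N4)
k = 1: no 1:1-free in-range split of k·2480 and k·297 into factor pairs; take k = 2
k = 2: N1·N3 = 4960 = 62·80, N2·N4 = 594 = 18·33
achieved = 62·80/(18·33) = 2480/297; |achieved − target| = 0 ≤ 124/1485 ✓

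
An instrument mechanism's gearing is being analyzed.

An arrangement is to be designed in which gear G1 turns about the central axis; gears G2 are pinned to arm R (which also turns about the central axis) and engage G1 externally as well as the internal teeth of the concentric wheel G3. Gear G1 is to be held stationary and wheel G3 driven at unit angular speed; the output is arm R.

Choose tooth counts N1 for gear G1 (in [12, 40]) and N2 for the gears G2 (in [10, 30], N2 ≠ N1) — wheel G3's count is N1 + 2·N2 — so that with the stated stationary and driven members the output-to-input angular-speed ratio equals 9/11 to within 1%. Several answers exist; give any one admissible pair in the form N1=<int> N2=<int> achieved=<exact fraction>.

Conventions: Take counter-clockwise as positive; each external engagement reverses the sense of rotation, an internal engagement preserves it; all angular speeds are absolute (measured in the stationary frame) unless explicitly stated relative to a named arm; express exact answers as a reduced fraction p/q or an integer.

class = planetary set [ratio 9/11 wanted; Willis about the carrier]
Willis with ω_sun = 0: ω_arm/ω_ring = N3/(N1+N3); set equal to 9/11  ⇒  N3/N1 = (9/11)/(1 − 9/11) = 9/2
N3 = N1 + 2·N2  ⇒  N2/N1 = (N3/N1 − 1)/2 = (9/2 − 1)/2 = 7/4
smallest multiple with N1 ≥ 12 and N2 ≥ 10: k = 3  ⇒  N1 = 3·4 = 12, N2 = 3·7 = 21 (N1 ≤ 40, N2 ≤ 30, N2 ≠ N1 ✓), N3 = 12 + 2·21 = 54
check: N3/(N1+N3) with N1 = 12, N3 = 54 gives 9/11; |achieved − target| = 0 ≤ 9/1100 ✓

N1=12 N2=21 achieved=9/11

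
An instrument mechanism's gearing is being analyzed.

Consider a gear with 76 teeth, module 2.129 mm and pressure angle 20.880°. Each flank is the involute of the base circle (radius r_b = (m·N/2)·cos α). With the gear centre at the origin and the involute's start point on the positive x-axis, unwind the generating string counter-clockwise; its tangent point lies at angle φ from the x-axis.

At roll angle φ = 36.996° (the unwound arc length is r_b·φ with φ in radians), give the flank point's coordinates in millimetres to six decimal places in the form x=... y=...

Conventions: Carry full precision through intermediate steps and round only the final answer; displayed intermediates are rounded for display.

x=89.741978 y=6.504560

class = single-mesh tooth geometry [base-circle involute, m = 2.129, 76T]
pitch radius r_p = m·N/2 = 2.129·76/2 = 80.902000
base radius r_b = r_p·cos α = 80.902000·cos 20.880° = 75.589080
roll angle φ = 36.996° = 0.64570201 rad
x = r_b·(cos φ + φ·sin φ) = 89.741978
y = r_b·(sin φ − φ·cos φ) = 6.504560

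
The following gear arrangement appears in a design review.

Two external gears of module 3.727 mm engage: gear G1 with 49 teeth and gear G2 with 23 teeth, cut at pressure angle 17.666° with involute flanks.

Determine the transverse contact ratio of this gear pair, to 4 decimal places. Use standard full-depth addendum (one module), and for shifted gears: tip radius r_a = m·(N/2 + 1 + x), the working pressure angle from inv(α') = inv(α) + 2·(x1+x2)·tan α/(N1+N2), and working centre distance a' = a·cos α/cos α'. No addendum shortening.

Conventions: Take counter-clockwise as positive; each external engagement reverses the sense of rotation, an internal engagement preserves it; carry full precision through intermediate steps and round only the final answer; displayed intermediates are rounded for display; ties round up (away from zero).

recognized (one external pair, fixed centres): single-mesh tooth geometry, m = 3.727, N1 = 49, N2 = 23
base radii: r_b1 = 87.005408, r_b2 = 40.839273
tip radii: r_a1 = 95.038500, r_a2 = 46.587500
no profile shift: α' = α, a' = a
action lengths: √(r_a1²−r_b1²) = 38.241019, √(r_a2²−r_b2²) = 22.417603
base pitch p_b = π·m·cos α = 11.156553
CR = (38.241019 + 22.417603 − 134.172000·sin 17.66600°)/11.156553 = 1.787448
contact ratio ≈ 1.7874

1.7874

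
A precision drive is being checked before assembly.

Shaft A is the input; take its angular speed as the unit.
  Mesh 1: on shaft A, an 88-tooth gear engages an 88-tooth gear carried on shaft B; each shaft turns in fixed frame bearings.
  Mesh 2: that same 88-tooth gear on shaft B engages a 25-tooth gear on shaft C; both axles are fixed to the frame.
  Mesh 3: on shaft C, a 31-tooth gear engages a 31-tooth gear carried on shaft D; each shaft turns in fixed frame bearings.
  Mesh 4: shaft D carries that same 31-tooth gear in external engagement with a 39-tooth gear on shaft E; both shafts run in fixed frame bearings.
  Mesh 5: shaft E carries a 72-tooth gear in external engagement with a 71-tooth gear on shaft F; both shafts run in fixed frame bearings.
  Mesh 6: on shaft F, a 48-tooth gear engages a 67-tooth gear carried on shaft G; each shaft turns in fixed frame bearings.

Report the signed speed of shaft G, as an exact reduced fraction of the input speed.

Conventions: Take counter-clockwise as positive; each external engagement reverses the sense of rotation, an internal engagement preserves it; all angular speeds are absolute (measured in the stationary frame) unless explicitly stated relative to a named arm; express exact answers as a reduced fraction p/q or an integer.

6-mesh fixed-axis compound train (all bearings frame-fixed)
mesh 1 [88T→88T]: |ω|/ω_in = 1×88/88 = 1, sense flips to −
mesh 2 [88T→25T]: |ω|/ω_in = 1×88/25 = 88/25, sense flips to +
mesh 3 [31T→31T]: |ω|/ω_in = (88/25)×31/31 = 88/25, sense flips to −
mesh 4 [31T→39T]: |ω|/ω_in = (88/25)×31/39 = 2728/975, sense flips to +
mesh 5 [72T→71T]: |ω|/ω_in = (2728/975)×72/71 = 65472/23075, sense flips to −
mesh 6 [48T→67T]: |ω|/ω_in = (65472/23075)×48/67 = 3142656/1546025, sense flips to +
signed output speed (× input speed) = 3142656/1546025

3142656/1546025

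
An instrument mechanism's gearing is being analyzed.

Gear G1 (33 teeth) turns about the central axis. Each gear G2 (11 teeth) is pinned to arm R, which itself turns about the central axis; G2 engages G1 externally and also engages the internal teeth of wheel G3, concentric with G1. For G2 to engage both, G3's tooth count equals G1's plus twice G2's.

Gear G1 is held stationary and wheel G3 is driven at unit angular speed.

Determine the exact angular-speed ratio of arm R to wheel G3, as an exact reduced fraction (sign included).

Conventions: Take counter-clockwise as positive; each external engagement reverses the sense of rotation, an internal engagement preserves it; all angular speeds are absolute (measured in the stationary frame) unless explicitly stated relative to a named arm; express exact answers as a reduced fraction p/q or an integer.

topology: planetary set — G1 33T / G2 11T / G3 55T, arm = carrier (Willis)
ring teeth: 33 + 2·11 = 55
33(ω_sun−ω_arm) = −55(ω_ring−ω_arm),  ω_sun = 0, ω_ring = 1
33(0−ω_arm) = −55(1−ω_arm)  ⇒  88·ω_arm = 55  ⇒  ω_arm = 5/8
ω_out/ω_in = 5/8

5/8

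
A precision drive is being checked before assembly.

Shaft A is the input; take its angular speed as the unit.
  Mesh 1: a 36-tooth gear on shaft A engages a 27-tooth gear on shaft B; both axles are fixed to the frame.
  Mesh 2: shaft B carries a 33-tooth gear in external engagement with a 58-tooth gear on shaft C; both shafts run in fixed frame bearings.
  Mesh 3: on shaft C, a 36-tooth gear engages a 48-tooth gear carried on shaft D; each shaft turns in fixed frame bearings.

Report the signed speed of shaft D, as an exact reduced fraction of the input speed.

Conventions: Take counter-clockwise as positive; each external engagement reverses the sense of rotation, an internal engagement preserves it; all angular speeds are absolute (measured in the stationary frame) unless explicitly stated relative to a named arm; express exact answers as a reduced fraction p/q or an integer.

-33/58

3-mesh fixed-axis compound train (all bearings frame-fixed)
mesh 1 [36T→27T]: |ω|/ω_in = 1×36/27 = 4/3, sense flips to −
mesh 2 [33T→58T]: |ω|/ω_in = (4/3)×33/58 = 22/29, sense flips to +
mesh 3 [36T→48T]: |ω|/ω_in = (22/29)×36/48 = 33/58, sense flips to −
signed output speed (× input speed) = -33/58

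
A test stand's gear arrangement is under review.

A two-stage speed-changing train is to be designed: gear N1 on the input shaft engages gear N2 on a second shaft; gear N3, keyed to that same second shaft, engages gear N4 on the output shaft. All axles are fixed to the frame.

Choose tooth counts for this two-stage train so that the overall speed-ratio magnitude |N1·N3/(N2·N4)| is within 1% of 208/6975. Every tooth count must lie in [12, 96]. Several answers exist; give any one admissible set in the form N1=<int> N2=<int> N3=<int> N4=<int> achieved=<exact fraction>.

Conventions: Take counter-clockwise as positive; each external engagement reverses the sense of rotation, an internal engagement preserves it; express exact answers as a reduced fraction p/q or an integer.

class = fixed-axis compound train [2-stage, 208/6975 wanted]
target = 208/6975 in lowest terms: an exact hit needs N1·N3 = k·208 and N2·N4 = k·6975 for one integer k, every count in [12, 96]; additionally prefer no 1:1 stage (N1 ≠ N2, N3 ≠ N4)
k = 1: N1·N3 = 208 = 13·16, N2·N4 = 6975 = 75·93
achieved = 13·16/(75·93) = 208/6975; |achieved − target| = 0 ≤ 52/174375 ✓

N1=13 N2=75 N3=16 N4=93 achieved=208/6975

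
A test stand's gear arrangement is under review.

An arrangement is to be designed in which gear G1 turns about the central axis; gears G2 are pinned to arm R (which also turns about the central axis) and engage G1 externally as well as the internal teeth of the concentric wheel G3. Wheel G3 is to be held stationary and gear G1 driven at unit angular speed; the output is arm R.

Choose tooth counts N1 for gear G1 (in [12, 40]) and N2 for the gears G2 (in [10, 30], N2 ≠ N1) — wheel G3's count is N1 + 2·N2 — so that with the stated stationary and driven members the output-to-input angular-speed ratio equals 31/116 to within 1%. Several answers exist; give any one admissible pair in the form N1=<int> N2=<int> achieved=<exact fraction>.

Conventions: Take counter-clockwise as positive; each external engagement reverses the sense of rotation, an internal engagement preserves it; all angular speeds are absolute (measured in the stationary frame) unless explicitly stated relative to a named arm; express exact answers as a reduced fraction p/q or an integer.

topology: planetary set — design target 31/116, arm = carrier (Willis)
Willis with ω_ring = 0: ω_arm/ω_sun = N1/(N1+N3); set equal to 31/116  ⇒  N3/N1 = 1/(31/116) − 1 = 85/31
N3 = N1 + 2·N2  ⇒  N2/N1 = (N3/N1 − 1)/2 = (85/31 − 1)/2 = 27/31
smallest multiple with N1 ≥ 12 and N2 ≥ 10: k = 1  ⇒  N1 = 1·31 = 31, N2 = 1·27 = 27 (N1 ≤ 40, N2 ≤ 30, N2 ≠ N1 ✓), N3 = 31 + 2·27 = 85
check: N1/(N1+N3) with N1 = 31, N3 = 85 gives 31/116; |achieved − target| = 0 ≤ 31/11600 ✓

N1=31 N2=27 achieved=31/116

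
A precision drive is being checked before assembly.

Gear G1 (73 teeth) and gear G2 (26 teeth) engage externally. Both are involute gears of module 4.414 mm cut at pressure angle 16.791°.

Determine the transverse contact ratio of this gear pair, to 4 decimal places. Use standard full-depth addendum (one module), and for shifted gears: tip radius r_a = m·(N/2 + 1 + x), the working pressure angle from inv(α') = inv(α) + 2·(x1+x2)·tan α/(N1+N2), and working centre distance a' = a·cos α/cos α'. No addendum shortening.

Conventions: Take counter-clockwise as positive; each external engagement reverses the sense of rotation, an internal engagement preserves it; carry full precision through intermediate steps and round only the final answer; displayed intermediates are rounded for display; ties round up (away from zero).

1.9017

recognized (one external pair, fixed centres): single-mesh tooth geometry, m = 4.414, N1 = 73, N2 = 26
base radii: r_b1 = 154.242014, r_b2 = 54.935512
tip radii: r_a1 = 165.525000, r_a2 = 61.796000
no profile shift: α' = α, a' = a
action lengths: √(r_a1²−r_b1²) = 60.066019, √(r_a2²−r_b2²) = 28.299031
base pitch p_b = π·m·cos α = 13.275769
CR = (60.066019 + 28.299031 − 218.493000·sin 16.79100°)/13.275769 = 1.901696
contact ratio ≈ 1.9017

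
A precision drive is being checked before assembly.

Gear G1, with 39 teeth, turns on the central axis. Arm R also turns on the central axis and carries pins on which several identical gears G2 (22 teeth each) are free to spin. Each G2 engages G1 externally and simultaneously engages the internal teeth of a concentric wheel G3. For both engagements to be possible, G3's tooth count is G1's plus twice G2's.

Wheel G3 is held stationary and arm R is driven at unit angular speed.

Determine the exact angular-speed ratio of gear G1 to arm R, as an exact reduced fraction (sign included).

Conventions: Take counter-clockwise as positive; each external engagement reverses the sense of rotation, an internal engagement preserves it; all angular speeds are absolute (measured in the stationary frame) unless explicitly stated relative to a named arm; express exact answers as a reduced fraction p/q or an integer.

122/39

planetary set (39T centre, 22T on arm, 83T internal) — Willis relation
ring teeth: 39 + 2·22 = 83
39(ω_sun−ω_arm) = −83(ω_ring−ω_arm),  ω_ring = 0, ω_arm = 1
ω_sun = 1 − (83/39)(0−1) = 122/39
ω_out/ω_in = 122/39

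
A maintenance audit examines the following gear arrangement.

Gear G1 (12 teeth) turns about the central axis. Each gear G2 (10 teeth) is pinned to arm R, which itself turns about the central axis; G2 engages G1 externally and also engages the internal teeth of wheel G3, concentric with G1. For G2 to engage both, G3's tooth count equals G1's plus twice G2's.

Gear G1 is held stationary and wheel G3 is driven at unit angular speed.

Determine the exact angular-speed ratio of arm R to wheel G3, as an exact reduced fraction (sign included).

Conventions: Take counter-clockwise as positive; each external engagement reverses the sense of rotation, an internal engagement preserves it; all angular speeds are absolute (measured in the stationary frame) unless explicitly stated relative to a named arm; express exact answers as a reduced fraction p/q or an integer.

class = planetary set [G3 = 12+2·10 = 32; Willis about the carrier]
ring teeth: 12 + 2·10 = 32
12(ω_sun−ω_arm) = −32(ω_ring−ω_arm),  ω_sun = 0, ω_ring = 1
12(0−ω_arm) = −32(1−ω_arm)  ⇒  44·ω_arm = 32  ⇒  ω_arm = 8/11
ω_out/ω_in = 8/11

8/11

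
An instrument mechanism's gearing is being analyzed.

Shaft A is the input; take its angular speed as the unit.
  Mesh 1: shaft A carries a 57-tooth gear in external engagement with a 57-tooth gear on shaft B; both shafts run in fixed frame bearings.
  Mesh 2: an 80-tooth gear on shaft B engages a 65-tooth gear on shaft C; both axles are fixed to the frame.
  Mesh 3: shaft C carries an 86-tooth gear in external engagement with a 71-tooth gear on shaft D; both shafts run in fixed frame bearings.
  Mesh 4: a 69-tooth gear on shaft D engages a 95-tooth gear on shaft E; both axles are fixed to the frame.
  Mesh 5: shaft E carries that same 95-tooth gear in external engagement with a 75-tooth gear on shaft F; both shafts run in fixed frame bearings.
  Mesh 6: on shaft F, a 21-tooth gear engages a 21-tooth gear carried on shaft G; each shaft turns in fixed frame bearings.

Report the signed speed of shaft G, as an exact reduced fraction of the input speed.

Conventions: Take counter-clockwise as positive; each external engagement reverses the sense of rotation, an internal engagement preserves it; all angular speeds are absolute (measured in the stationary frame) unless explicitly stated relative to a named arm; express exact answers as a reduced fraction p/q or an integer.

31648/23075

6-mesh fixed-axis compound train (all bearings frame-fixed)
mesh 1 [57T→57T]: |ω|/ω_in = 1×57/57 = 1, sense flips to −
mesh 2 [80T→65T]: |ω|/ω_in = 1×80/65 = 16/13, sense flips to +
mesh 3 [86T→71T]: |ω|/ω_in = (16/13)×86/71 = 1376/923, sense flips to −
mesh 4 [69T→95T]: |ω|/ω_in = (1376/923)×69/95 = 94944/87685, sense flips to +
mesh 5 [95T→75T]: |ω|/ω_in = (94944/87685)×95/75 = 31648/23075, sense flips to −
mesh 6 [21T→21T]: |ω|/ω_in = (31648/23075)×21/21 = 31648/23075, sense flips to +
signed output speed (× input speed) = 31648/23075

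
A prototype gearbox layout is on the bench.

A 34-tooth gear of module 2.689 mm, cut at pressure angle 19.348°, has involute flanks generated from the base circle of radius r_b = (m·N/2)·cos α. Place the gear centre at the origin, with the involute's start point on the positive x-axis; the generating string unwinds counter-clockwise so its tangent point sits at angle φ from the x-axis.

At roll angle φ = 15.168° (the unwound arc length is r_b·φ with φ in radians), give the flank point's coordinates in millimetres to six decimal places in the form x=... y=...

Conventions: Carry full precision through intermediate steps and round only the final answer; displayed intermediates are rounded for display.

topology: single-mesh involute geometry — m = 2.689, N = 34
pitch radius r_p = m·N/2 = 2.689·34/2 = 45.713000
base radius r_b = r_p·cos α = 45.713000·cos 19.348° = 43.131300
roll angle φ = 15.168° = 0.26473154 rad
x = r_b·(cos φ + φ·sin φ) = 44.616304
y = r_b·(sin φ − φ·cos φ) = 0.264875

x=44.616304 y=0.264875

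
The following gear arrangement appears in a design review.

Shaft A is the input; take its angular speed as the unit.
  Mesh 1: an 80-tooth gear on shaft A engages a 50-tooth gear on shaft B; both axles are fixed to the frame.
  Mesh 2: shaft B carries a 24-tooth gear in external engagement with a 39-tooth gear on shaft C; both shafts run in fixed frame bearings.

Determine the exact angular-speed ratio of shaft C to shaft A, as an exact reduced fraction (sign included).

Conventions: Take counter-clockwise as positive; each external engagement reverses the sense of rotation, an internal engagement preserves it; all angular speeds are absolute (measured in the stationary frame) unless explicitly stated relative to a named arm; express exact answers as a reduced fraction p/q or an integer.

class = fixed-axis compound train [2 meshes; 2 ratios multiply, 2 sense flips]
mesh 1 [80T→50T]: running ratio 8/5, sense −
mesh 2 [24T→39T]: running ratio 64/65, sense +
ω_out/ω_in = 64/65

64/65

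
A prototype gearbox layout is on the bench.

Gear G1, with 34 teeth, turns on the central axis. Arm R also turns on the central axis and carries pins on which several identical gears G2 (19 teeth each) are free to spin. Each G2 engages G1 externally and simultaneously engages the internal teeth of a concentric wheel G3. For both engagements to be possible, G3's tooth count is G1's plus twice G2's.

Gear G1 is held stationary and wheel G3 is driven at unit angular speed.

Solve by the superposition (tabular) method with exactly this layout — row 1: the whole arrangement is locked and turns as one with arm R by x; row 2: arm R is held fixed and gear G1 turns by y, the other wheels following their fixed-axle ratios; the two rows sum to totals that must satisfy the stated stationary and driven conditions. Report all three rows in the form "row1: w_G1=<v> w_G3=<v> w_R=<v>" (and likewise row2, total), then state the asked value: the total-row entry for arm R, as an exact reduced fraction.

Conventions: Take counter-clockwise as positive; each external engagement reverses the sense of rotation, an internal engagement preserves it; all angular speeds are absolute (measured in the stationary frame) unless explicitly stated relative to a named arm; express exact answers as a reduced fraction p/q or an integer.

row1: w_G1=36/53 w_G3=36/53 w_R=36/53
row2: w_G1=-36/53 w_G3=17/53 w_R=0
total: w_G1=0 w_G3=1 w_R=36/53
asked value: 36/53

recognized (axles ride arm R): planetary set, 34/19/72 teeth
row 1 — lock + rotate with arm: ω_sun = ω_ring = ω_arm = x
superposition row 2 [arm held]: sun y, ring −(34/72)·y, arm 0
boundary: total ω_sun = x + y = 0 and total ω_ring = x − (34/72)·y = 1  ⇒  y = -36/53, x = 36/53
row 2 ring = −(34/72)·(-36/53) = 17/53
totals (row 1 + row 2): sun 36/53 + (-36/53) = 0, ring 36/53 + 17/53 = 1, arm 36/53 + 0 = 36/53
asked cell (total, arm) = 36/53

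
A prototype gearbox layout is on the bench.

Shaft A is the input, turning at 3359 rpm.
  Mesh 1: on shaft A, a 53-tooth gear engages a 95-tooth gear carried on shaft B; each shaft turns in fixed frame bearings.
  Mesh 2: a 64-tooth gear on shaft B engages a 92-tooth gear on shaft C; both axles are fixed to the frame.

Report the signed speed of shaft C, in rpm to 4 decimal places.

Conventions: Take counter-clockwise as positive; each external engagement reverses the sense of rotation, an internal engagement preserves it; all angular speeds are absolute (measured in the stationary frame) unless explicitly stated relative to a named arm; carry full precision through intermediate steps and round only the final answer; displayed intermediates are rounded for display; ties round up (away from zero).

+1303.6302 rpm

class = fixed-axis compound train [2 meshes; 2 ratios multiply, 2 sense flips]
mesh 1 [53T→95T]: ω = 3359.0000×53/95 = 1873.9684 rpm, sense flips to −
mesh 2 [64T→92T]: ω = 1873.9684×64/92 = 1303.6302 rpm, sense flips to +
signed output speed = +1303.6302 rpm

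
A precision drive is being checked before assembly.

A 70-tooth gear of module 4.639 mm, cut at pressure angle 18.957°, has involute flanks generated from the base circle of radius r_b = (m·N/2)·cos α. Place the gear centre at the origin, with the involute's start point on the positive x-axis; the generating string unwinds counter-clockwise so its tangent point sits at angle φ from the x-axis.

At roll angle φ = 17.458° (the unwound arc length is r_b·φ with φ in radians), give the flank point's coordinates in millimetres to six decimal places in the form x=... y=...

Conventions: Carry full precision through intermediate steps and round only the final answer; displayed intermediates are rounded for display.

x=160.522489 y=1.434602

recognized (one wheel, involute flank): single-mesh tooth geometry, m = 4.639, N = 70
pitch radius r_p = m·N/2 = 4.639·70/2 = 162.365000
base radius r_b = r_p·cos α = 162.365000·cos 18.957° = 153.558752
roll angle φ = 17.458° = 0.30469958 rad
x = r_b·(cos φ + φ·sin φ) = 160.522489
y = r_b·(sin φ − φ·cos φ) = 1.434602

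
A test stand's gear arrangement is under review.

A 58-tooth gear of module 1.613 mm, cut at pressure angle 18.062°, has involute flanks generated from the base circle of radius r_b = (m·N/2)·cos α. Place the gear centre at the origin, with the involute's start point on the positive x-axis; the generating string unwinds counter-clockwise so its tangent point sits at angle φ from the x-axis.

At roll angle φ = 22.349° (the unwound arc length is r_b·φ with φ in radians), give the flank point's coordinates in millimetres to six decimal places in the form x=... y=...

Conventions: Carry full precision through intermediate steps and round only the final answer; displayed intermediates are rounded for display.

x=47.727491 y=0.866460

class = single-mesh tooth geometry [base-circle involute, m = 1.613, 58T]
pitch radius r_p = m·N/2 = 1.613·58/2 = 46.777000
base radius r_b = r_p·cos α = 46.777000·cos 18.062° = 44.471903
roll angle φ = 22.349° = 0.39006363 rad
x = r_b·(cos φ + φ·sin φ) = 47.727491
y = r_b·(sin φ − φ·cos φ) = 0.866460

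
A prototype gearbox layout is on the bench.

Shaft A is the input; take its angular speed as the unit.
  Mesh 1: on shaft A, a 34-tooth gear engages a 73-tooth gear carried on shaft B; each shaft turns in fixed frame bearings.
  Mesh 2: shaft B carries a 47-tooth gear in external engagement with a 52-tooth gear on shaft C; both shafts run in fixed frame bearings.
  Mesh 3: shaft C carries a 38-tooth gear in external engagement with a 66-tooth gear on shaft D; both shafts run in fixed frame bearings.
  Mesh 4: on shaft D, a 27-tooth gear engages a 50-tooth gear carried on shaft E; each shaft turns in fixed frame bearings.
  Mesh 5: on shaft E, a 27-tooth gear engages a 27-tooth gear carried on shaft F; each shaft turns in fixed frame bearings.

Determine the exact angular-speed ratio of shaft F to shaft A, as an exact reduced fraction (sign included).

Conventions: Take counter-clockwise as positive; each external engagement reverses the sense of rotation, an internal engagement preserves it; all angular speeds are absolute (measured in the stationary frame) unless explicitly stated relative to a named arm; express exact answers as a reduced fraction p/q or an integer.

class = fixed-axis compound train [5 meshes; 5 ratios multiply, 5 sense flips]
mesh 1 [34T→73T]: running ratio 34/73, sense −
mesh 2 [47T→52T]: running ratio 799/1898, sense +
mesh 3 [38T→66T]: running ratio 15181/62634, sense −
mesh 4 [27T→50T]: running ratio 136629/1043900, sense +
mesh 5 [27T→27T]: running ratio 136629/1043900, sense −
ω_out/ω_in = -136629/1043900

-136629/1043900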